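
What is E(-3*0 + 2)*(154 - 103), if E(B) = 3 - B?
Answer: 51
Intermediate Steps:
E(-3*0 + 2)*(154 - 103) = (3 - (-3*0 + 2))*(154 - 103) = (3 - (0 + 2))*51 = (3 - 1*2)*51 = (3 - 2)*51 = 1*51 = 51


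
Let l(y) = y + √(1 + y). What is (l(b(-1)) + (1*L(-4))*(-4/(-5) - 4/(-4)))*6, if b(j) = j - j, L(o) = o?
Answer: -186/5 ≈ -37.200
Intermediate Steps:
b(j) = 0
(l(b(-1)) + (1*L(-4))*(-4/(-5) - 4/(-4)))*6 = ((0 + √(1 + 0)) + (1*(-4))*(-4/(-5) - 4/(-4)))*6 = ((0 + √1) - 4*(-4*(-⅕) - 4*(-¼)))*6 = ((0 + 1) - 4*(⅘ + 1))*6 = (1 - 4*9/5)*6 = (1 - 36/5)*6 = -31/5*6 = -186/5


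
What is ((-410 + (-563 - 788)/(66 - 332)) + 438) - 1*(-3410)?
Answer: 130837/38 ≈ 3443.1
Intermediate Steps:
((-410 + (-563 - 788)/(66 - 332)) + 438) - 1*(-3410) = ((-410 - 1351/(-266)) + 438) + 3410 = ((-410 - 1351*(-1/266)) + 438) + 3410 = ((-410 + 193/38) + 438) + 3410 = (-15387/38 + 438) + 3410 = 1257/38 + 3410 = 130837/38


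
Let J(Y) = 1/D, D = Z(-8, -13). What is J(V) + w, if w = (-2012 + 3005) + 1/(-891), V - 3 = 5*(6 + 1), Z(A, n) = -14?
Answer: 12385777/12474 ≈ 992.93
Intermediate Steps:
V = 38 (V = 3 + 5*(6 + 1) = 3 + 5*7 = 3 + 35 = 38)
D = -14
J(Y) = -1/14 (J(Y) = 1/(-14) = -1/14)
w = 884762/891 (w = 993 - 1/891 = 884762/891 ≈ 993.00)
J(V) + w = -1/14 + 884762/891 = 12385777/12474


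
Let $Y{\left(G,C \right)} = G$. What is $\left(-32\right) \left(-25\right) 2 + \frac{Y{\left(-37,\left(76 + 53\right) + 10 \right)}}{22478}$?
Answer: $\frac{35964763}{22478} \approx 1600.0$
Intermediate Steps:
$\left(-32\right) \left(-25\right) 2 + \frac{Y{\left(-37,\left(76 + 53\right) + 10 \right)}}{22478} = \left(-32\right) \left(-25\right) 2 - \frac{37}{22478} = 800 \cdot 2 - \frac{37}{22478} = 1600 - \frac{37}{22478} = \frac{35964763}{22478}$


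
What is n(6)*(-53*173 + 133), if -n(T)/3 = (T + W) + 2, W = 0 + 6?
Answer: 379512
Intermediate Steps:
W = 6
n(T) = -24 - 3*T (n(T) = -3*((T + 6) + 2) = -3*((6 + T) + 2) = -3*(8 + T) = -24 - 3*T)
n(6)*(-53*173 + 133) = (-24 - 3*6)*(-53*173 + 133) = (-24 - 18)*(-9169 + 133) = -42*(-9036) = 379512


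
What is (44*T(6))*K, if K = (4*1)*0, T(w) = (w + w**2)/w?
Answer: 0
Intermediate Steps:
T(w) = (w + w**2)/w
K = 0 (K = 4*0 = 0)
(44*T(6))*K = (44*(1 + 6))*0 = (44*7)*0 = 308*0 = 0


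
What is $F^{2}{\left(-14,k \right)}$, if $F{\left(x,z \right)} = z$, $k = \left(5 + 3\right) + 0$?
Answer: $64$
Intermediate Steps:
$k = 8$ ($k = 8 + 0 = 8$)
$F^{2}{\left(-14,k \right)} = 8^{2} = 64$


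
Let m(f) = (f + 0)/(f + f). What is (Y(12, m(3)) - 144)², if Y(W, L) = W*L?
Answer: 19044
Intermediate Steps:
m(f) = ½ (m(f) = f/((2*f)) = f*(1/(2*f)) = ½)
Y(W, L) = L*W
(Y(12, m(3)) - 144)² = ((½)*12 - 144)² = (6 - 144)² = (-138)² = 19044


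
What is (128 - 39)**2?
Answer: 7921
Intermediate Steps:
(128 - 39)**2 = 89**2 = 7921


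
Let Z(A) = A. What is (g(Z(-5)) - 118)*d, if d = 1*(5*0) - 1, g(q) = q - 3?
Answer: 126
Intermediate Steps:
g(q) = -3 + q
d = -1 (d = 1*0 - 1 = 0 - 1 = -1)
(g(Z(-5)) - 118)*d = ((-3 - 5) - 118)*(-1) = (-8 - 118)*(-1) = -126*(-1) = 126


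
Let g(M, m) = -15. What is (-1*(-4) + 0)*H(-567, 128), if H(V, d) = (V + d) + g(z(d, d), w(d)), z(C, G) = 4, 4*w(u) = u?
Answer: -1816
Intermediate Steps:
w(u) = u/4
H(V, d) = -15 + V + d (H(V, d) = (V + d) - 15 = -15 + V + d)
(-1*(-4) + 0)*H(-567, 128) = (-1*(-4) + 0)*(-15 - 567 + 128) = (4 + 0)*(-454) = 4*(-454) = -1816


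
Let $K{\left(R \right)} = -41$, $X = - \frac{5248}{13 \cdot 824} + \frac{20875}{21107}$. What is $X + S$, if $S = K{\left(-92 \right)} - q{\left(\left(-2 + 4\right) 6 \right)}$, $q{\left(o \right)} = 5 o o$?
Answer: $- \frac{21493484320}{28262273} \approx -760.5$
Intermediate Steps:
$X = \frac{14105433}{28262273}$ ($X = - \frac{5248}{10712} + 20875 \cdot \frac{1}{21107} = \left(-5248\right) \frac{1}{10712} + \frac{20875}{21107} = - \frac{656}{1339} + \frac{20875}{21107} = \frac{14105433}{28262273} \approx 0.49909$)
$q{\left(o \right)} = 5 o^{2}$
$S = -761$ ($S = -41 - 5 \left(\left(-2 + 4\right) 6\right)^{2} = -41 - 5 \left(2 \cdot 6\right)^{2} = -41 - 5 \cdot 12^{2} = -41 - 5 \cdot 144 = -41 - 720 = -761$)
$X + S = \frac{14105433}{28262273} - 761 = - \frac{21493484320}{28262273}$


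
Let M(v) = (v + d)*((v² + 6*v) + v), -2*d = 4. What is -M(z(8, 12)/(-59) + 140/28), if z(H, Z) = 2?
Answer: -36200150/205379 ≈ -176.26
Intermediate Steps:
d = -2 (d = -½*4 = -2)
M(v) = (-2 + v)*(v² + 7*v) (M(v) = (v - 2)*((v² + 6*v) + v) = (-2 + v)*(v² + 7*v))
-M(z(8, 12)/(-59) + 140/28) = -(2/(-59) + 140/28)*(-14 + (2/(-59) + 140/28)² + 5*(2/(-59) + 140/28)) = -(2*(-1/59) + 140*(1/28))*(-14 + (2*(-1/59) + 140*(1/28))² + 5*(2*(-1/59) + 140*(1/28))) = -(-2/59 + 5)*(-14 + (-2/59 + 5)² + 5*(-2/59 + 5)) = -293*(-14 + (293/59)² + 5*(293/59))/59 = -293*(-14 + 85849/3481 + 1465/59)/59 = -293*123550/(59*3481) = -1*36200150/205379 = -36200150/205379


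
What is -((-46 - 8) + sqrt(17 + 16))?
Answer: 54 - sqrt(33) ≈ 48.255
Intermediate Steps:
-((-46 - 8) + sqrt(17 + 16)) = -(-54 + sqrt(33)) = 54 - sqrt(33)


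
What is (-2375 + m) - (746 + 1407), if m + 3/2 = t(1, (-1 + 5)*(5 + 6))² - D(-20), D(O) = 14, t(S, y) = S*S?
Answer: -9085/2 ≈ -4542.5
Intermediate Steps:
t(S, y) = S²
m = -29/2 (m = -3/2 + ((1²)² - 1*14) = -3/2 + (1² - 14) = -3/2 + (1 - 14) = -3/2 - 13 = -29/2 ≈ -14.500)
(-2375 + m) - (746 + 1407) = (-2375 - 29/2) - (746 + 1407) = -4779/2 - 1*2153 = -4779/2 - 2153 = -9085/2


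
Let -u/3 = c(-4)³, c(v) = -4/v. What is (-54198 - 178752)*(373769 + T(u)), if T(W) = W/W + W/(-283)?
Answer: -24640731883350/283 ≈ -8.7070e+10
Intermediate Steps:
u = -3 (u = -3*(-4/(-4))³ = -3*(-4*(-¼))³ = -3*1³ = -3*1 = -3)
T(W) = 1 - W/283 (T(W) = 1 + W*(-1/283) = 1 - W/283)
(-54198 - 178752)*(373769 + T(u)) = (-54198 - 178752)*(373769 + (1 - 1/283*(-3))) = -232950*(373769 + (1 + 3/283)) = -232950*(373769 + 286/283) = -232950*105776913/283 = -24640731883350/283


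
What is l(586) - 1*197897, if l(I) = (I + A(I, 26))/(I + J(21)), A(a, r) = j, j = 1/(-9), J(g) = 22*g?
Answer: -1866559231/9432 ≈ -1.9790e+5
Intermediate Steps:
j = -⅑ ≈ -0.11111
A(a, r) = -⅑
l(I) = (-⅑ + I)/(462 + I) (l(I) = (I - ⅑)/(I + 22*21) = (-⅑ + I)/(I + 462) = (-⅑ + I)/(462 + I))
l(586) - 1*197897 = (-⅑ + 586)/(462 + 586) - 1*197897 = (5273/9)/1048 - 197897 = (1/1048)*(5273/9) - 197897 = 5273/9432 - 197897 = -1866559231/9432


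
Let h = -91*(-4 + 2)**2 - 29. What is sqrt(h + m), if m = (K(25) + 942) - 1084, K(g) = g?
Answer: I*sqrt(510) ≈ 22.583*I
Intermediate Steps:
h = -393 (h = -91*(-2)**2 - 29 = -91*4 - 29 = -364 - 29 = -393)
m = -117 (m = (25 + 942) - 1084 = 967 - 1084 = -117)
sqrt(h + m) = sqrt(-393 - 117) = sqrt(-510) = I*sqrt(510)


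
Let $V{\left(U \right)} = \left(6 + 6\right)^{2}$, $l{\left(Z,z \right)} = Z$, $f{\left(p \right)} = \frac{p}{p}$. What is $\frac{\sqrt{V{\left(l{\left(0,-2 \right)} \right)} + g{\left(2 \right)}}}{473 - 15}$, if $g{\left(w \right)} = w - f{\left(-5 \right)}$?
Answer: $\frac{\sqrt{145}}{458} \approx 0.026292$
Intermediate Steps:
$f{\left(p \right)} = 1$
$g{\left(w \right)} = -1 + w$ ($g{\left(w \right)} = w - 1 = -1 + w$)
$V{\left(U \right)} = 144$ ($V{\left(U \right)} = 12^{2} = 144$)
$\frac{\sqrt{V{\left(l{\left(0,-2 \right)} \right)} + g{\left(2 \right)}}}{473 - 15} = \frac{\sqrt{144 + \left(-1 + 2\right)}}{473 - 15} = \frac{\sqrt{144 + 1}}{458} = \frac{\sqrt{145}}{458}$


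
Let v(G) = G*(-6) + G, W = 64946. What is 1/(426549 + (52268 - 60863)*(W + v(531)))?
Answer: -1/534964596 ≈ -1.8693e-9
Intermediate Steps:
v(G) = -5*G (v(G) = -6*G + G = -5*G)
1/(426549 + (52268 - 60863)*(W + v(531))) = 1/(426549 + (52268 - 60863)*(64946 - 5*531)) = 1/(426549 - 8595*(64946 - 2655)) = 1/(426549 - 8595*62291) = 1/(426549 - 535391145) = 1/(-534964596) = -1/534964596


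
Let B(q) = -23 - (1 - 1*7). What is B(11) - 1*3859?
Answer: -3876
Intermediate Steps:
B(q) = -17 (B(q) = -23 - (1 - 7) = -23 - 1*(-6) = -23 + 6 = -17)
B(11) - 1*3859 = -17 - 1*3859 = -17 - 3859 = -3876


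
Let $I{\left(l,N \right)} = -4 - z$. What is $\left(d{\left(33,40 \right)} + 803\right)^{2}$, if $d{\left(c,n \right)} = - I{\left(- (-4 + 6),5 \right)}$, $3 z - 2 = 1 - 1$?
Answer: $\frac{5870929}{9} \approx 6.5233 \cdot 10^{5}$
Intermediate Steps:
$z = \frac{2}{3}$ ($z = \frac{2}{3} + \frac{1 - 1}{3} = \frac{2}{3} + \frac{1}{3} \cdot 0 = \frac{2}{3} + 0 = \frac{2}{3} \approx 0.66667$)
$I{\left(l,N \right)} = - \frac{14}{3}$ ($I{\left(l,N \right)} = -4 - \frac{2}{3} = - \frac{14}{3}$)
$d{\left(c,n \right)} = \frac{14}{3}$ ($d{\left(c,n \right)} = \left(-1\right) \left(- \frac{14}{3}\right) = \frac{14}{3}$)
$\left(d{\left(33,40 \right)} + 803\right)^{2} = \left(\frac{14}{3} + 803\right)^{2} = \left(\frac{2423}{3}\right)^{2} = \frac{5870929}{9}$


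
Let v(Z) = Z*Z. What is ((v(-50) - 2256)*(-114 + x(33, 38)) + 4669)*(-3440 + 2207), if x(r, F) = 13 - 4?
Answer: 25832583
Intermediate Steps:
x(r, F) = 9
v(Z) = Z²
((v(-50) - 2256)*(-114 + x(33, 38)) + 4669)*(-3440 + 2207) = (((-50)² - 2256)*(-114 + 9) + 4669)*(-3440 + 2207) = ((2500 - 2256)*(-105) + 4669)*(-1233) = (244*(-105) + 4669)*(-1233) = (-25620 + 4669)*(-1233) = -20951*(-1233) = 25832583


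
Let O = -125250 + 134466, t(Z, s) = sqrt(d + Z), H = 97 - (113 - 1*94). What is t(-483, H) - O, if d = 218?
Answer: -9216 + I*sqrt(265) ≈ -9216.0 + 16.279*I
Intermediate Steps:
H = 78 (H = 97 - (113 - 94) = 97 - 1*19 = 97 - 19 = 78)
t(Z, s) = sqrt(218 + Z)
O = 9216
t(-483, H) - O = sqrt(218 - 483) - 1*9216 = sqrt(-265) - 9216 = I*sqrt(265) - 9216 = -9216 + I*sqrt(265)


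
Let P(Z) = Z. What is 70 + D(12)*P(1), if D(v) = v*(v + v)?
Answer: 358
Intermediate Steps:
D(v) = 2*v² (D(v) = v*(2*v) = 2*v²)
70 + D(12)*P(1) = 70 + (2*12²)*1 = 70 + (2*144)*1 = 70 + 288*1 = 70 + 288 = 358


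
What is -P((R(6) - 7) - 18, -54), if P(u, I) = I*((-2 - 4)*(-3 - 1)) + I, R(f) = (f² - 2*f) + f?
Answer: 1350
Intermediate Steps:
R(f) = f² - f
P(u, I) = 25*I (P(u, I) = I*(-6*(-4)) + I = I*24 + I = 24*I + I = 25*I)
-P((R(6) - 7) - 18, -54) = -25*(-54) = -1*(-1350) = 1350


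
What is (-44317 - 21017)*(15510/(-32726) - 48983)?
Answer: 52366284499056/16363 ≈ 3.2003e+9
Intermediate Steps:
(-44317 - 21017)*(15510/(-32726) - 48983) = -65334*(15510*(-1/32726) - 48983) = -65334*(-7755/16363 - 48983) = -65334*(-801516584/16363) = 52366284499056/16363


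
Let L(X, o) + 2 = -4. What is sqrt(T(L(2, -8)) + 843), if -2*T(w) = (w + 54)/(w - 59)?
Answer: 3*sqrt(395915)/65 ≈ 29.041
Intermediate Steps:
L(X, o) = -6 (L(X, o) = -2 - 4 = -6)
T(w) = -(54 + w)/(2*(-59 + w)) (T(w) = -(w + 54)/(2*(w - 59)) = -(54 + w)/(2*(-59 + w)))
sqrt(T(L(2, -8)) + 843) = sqrt((-54 - 1*(-6))/(2*(-59 - 6)) + 843) = sqrt((1/2)*(-54 + 6)/(-65) + 843) = sqrt((1/2)*(-1/65)*(-48) + 843) = sqrt(24/65 + 843) = sqrt(54819/65) = 3*sqrt(395915)/65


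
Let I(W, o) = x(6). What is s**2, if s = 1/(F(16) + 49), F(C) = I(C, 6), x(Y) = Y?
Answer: 1/3025 ≈ 0.00033058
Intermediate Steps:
I(W, o) = 6
F(C) = 6
s = 1/55 (s = 1/(6 + 49) = 1/55 ≈ 0.018182)
s**2 = (1/55)**2 = 1/3025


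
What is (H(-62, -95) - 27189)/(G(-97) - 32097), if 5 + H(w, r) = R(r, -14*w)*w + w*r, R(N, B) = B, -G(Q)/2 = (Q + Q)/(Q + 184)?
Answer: 6535440/2792051 ≈ 2.3407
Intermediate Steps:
G(Q) = -4*Q/(184 + Q) (G(Q) = -2*(Q + Q)/(Q + 184) = -2*2*Q/(184 + Q) = -4*Q/(184 + Q))
H(w, r) = -5 - 14*w**2 + r*w (H(w, r) = -5 + ((-14*w)*w + w*r) = -5 + (-14*w**2 + r*w) = -5 - 14*w**2 + r*w)
(H(-62, -95) - 27189)/(G(-97) - 32097) = ((-5 - 14*(-62)**2 - 95*(-62)) - 27189)/(-4*(-97)/(184 - 97) - 32097) = ((-5 - 14*3844 + 5890) - 27189)/(-4*(-97)/87 - 32097) = ((-5 - 53816 + 5890) - 27189)/(-4*(-97)*1/87 - 32097) = (-47931 - 27189)/(388/87 - 32097) = -75120/(-2792051/87) = -75120*(-87/2792051) = 6535440/2792051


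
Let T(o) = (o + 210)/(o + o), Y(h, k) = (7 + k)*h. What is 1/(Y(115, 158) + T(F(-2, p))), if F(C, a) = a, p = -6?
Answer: 1/18958 ≈ 5.2748e-5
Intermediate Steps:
Y(h, k) = h*(7 + k)
T(o) = (210 + o)/(2*o) (T(o) = (210 + o)/((2*o)) = (210 + o)*(1/(2*o)) = (210 + o)/(2*o))
1/(Y(115, 158) + T(F(-2, p))) = 1/(115*(7 + 158) + (½)*(210 - 6)/(-6)) = 1/(115*165 + (½)*(-⅙)*204) = 1/(18975 - 17) = 1/18958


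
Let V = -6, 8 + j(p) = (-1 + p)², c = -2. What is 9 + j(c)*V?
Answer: 3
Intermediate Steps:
j(p) = -8 + (-1 + p)²
9 + j(c)*V = 9 + (-8 + (-1 - 2)²)*(-6) = 9 + (-8 + (-3)²)*(-6) = 9 + (-8 + 9)*(-6) = 9 + 1*(-6) = 9 - 6 = 3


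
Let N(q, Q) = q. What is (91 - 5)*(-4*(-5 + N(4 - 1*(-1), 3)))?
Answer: 0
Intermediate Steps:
(91 - 5)*(-4*(-5 + N(4 - 1*(-1), 3))) = (91 - 5)*(-4*(-5 + (4 - 1*(-1)))) = 86*(-4*(-5 + (4 + 1))) = 86*(-4*(-5 + 5)) = 86*(-4*0) = 86*0 = 0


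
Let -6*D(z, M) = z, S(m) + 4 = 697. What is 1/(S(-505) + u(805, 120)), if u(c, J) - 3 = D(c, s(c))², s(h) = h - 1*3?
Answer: 36/673081 ≈ 5.3485e-5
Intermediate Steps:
s(h) = -3 + h (s(h) = h - 3 = -3 + h)
S(m) = 693 (S(m) = -4 + 697 = 693)
D(z, M) = -z/6
u(c, J) = 3 + c²/36 (u(c, J) = 3 + (-c/6)² = 3 + c²/36)
1/(S(-505) + u(805, 120)) = 1/(693 + (3 + (1/36)*805²)) = 1/(693 + (3 + (1/36)*648025)) = 1/(693 + (3 + 648025/36)) = 1/(693 + 648133/36) = 1/(673081/36) = 36/673081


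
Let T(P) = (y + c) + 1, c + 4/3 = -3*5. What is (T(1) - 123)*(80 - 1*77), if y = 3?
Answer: -406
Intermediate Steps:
c = -49/3 (c = -4/3 - 3*5 = -4/3 - 15 = -49/3 ≈ -16.333)
T(P) = -37/3 (T(P) = (3 - 49/3) + 1 = -40/3 + 1 = -37/3)
(T(1) - 123)*(80 - 1*77) = (-37/3 - 123)*(80 - 1*77) = -406*(80 - 77)/3 = -406/3*3 = -406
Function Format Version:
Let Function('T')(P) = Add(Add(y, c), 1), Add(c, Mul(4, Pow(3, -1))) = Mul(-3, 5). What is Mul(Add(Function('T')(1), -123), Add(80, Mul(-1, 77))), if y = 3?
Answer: -406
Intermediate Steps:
c = Rational(-49, 3) (c = Add(Rational(-4, 3), Mul(-3, 5)) = Add(Rational(-4, 3), -15) = Rational(-49, 3) ≈ -16.333)
Function('T')(P) = Rational(-37, 3) (Function('T')(P) = Add(Add(3, Rational(-49, 3)), 1) = Add(Rational(-40, 3), 1) = Rational(-37, 3))
Mul(Add(Function('T')(1), -123), Add(80, Mul(-1, 77))) = Mul(Add(Rational(-37, 3), -123), Add(80, Mul(-1, 77))) = Mul(Rational(-406, 3), Add(80, -77)) = Mul(Rational(-406, 3), 3) = -406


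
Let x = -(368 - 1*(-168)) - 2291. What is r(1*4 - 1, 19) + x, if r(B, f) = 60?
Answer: -2767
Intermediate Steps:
x = -2827 (x = -(368 + 168) - 2291 = -1*536 - 2291 = -536 - 2291 = -2827)
r(1*4 - 1, 19) + x = 60 - 2827 = -2767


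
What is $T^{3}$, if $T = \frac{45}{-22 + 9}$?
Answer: $- \frac{91125}{2197} \approx -41.477$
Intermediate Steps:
$T = - \frac{45}{13}$ ($T = \frac{45}{-13} = 45 \left(- \frac{1}{13}\right) = - \frac{45}{13} \approx -3.4615$)
$T^{3} = \left(- \frac{45}{13}\right)^{3} = - \frac{91125}{2197}$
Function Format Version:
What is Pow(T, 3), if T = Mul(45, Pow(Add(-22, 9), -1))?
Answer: Rational(-91125, 2197) ≈ -41.477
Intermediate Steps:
T = Rational(-45, 13) (T = Mul(45, Pow(-13, -1)) = Mul(45, Rational(-1, 13)) = Rational(-45, 13) ≈ -3.4615)
Pow(T, 3) = Pow(Rational(-45, 13), 3) = Rational(-91125, 2197)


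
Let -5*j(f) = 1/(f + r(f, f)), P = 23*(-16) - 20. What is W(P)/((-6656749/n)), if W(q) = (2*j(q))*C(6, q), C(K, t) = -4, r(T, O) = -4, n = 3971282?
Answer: 567326/232986215 ≈ 0.0024350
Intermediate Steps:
P = -388 (P = -368 - 20 = -388)
j(f) = -1/(5*(-4 + f)) (j(f) = -1/(5*(f - 4)) = -1/(5*(-4 + f)))
W(q) = 8/(-20 + 5*q) (W(q) = (2*(-1/(-20 + 5*q)))*(-4) = -2/(-20 + 5*q)*(-4) = 8/(-20 + 5*q))
W(P)/((-6656749/n)) = (8/(5*(-4 - 388)))/((-6656749/3971282)) = ((8/5)/(-392))/((-6656749*1/3971282)) = ((8/5)*(-1/392))/(-6656749/3971282) = -1/245*(-3971282/6656749) = 567326/232986215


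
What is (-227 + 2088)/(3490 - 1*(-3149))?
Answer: 1861/6639 ≈ 0.28031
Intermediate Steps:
(-227 + 2088)/(3490 - 1*(-3149)) = 1861/(3490 + 3149) = 1861/6639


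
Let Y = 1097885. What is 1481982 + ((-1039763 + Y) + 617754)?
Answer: 2157858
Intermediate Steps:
1481982 + ((-1039763 + Y) + 617754) = 1481982 + ((-1039763 + 1097885) + 617754) = 1481982 + (58122 + 617754) = 1481982 + 675876 = 2157858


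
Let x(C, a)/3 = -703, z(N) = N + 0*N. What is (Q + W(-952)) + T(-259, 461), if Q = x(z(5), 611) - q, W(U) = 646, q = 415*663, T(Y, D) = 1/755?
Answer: -208839039/755 ≈ -2.7661e+5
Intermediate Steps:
T(Y, D) = 1/755
z(N) = N (z(N) = N + 0 = N)
x(C, a) = -2109 (x(C, a) = 3*(-703) = -2109)
q = 275145
Q = -277254 (Q = -2109 - 1*275145 = -2109 - 275145 = -277254)
(Q + W(-952)) + T(-259, 461) = (-277254 + 646) + 1/755 = -276608 + 1/755 = -208839039/755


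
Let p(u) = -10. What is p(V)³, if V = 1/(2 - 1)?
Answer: -1000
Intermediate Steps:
V = 1 (V = 1/1 = 1)
p(V)³ = (-10)³ = -1000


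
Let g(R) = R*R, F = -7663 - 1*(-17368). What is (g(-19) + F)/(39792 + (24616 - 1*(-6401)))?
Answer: 10066/70809 ≈ 0.14216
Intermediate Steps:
F = 9705 (F = -7663 + 17368 = 9705)
g(R) = R**2
(g(-19) + F)/(39792 + (24616 - 1*(-6401))) = ((-19)**2 + 9705)/(39792 + (24616 - 1*(-6401))) = (361 + 9705)/(39792 + (24616 + 6401)) = 10066/(39792 + 31017) = 10066/70809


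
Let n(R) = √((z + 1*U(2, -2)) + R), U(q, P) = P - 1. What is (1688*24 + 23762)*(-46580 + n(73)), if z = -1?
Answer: -2993882920 + 64274*√69 ≈ -2.9933e+9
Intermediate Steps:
U(q, P) = -1 + P
n(R) = √(-4 + R) (n(R) = √((-1 + 1*(-1 - 2)) + R) = √((-1 + 1*(-3)) + R) = √((-1 - 3) + R) = √(-4 + R))
(1688*24 + 23762)*(-46580 + n(73)) = (1688*24 + 23762)*(-46580 + √(-4 + 73)) = (40512 + 23762)*(-46580 + √69) = 64274*(-46580 + √69) = -2993882920 + 64274*√69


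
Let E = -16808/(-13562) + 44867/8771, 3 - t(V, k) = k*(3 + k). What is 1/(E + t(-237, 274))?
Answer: -59476151/4513564525534 ≈ -1.3177e-5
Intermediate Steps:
t(V, k) = 3 - k*(3 + k)
E = 377954611/59476151 (E = -16808*(-1/13562) + 44867*(1/8771) = 8404/6781 + 44867/8771 = 377954611/59476151 ≈ 6.3547)
1/(E + t(-237, 274)) = 1/(377954611/59476151 + (3 - 1*274**2 - 3*274)) = 1/(377954611/59476151 + (3 - 1*75076 - 822)) = 1/(377954611/59476151 + (3 - 75076 - 822)) = 1/(377954611/59476151 - 75895) = 1/(-4513564525534/59476151) = -59476151/4513564525534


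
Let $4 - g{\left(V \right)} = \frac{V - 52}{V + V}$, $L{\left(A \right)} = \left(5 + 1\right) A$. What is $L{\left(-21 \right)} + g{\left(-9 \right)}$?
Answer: $- \frac{2257}{18} \approx -125.39$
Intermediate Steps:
$L{\left(A \right)} = 6 A$
$g{\left(V \right)} = 4 - \frac{-52 + V}{2 V}$ ($g{\left(V \right)} = 4 - \frac{V - 52}{V + V} = 4 - \frac{-52 + V}{2 V}$)
$L{\left(-21 \right)} + g{\left(-9 \right)} = 6 \left(-21\right) + \left(\frac{7}{2} + \frac{26}{-9}\right) = -126 + \left(\frac{7}{2} + 26 \left(- \frac{1}{9}\right)\right) = -126 + \left(\frac{7}{2} - \frac{26}{9}\right) = -126 + \frac{11}{18} = - \frac{2257}{18}$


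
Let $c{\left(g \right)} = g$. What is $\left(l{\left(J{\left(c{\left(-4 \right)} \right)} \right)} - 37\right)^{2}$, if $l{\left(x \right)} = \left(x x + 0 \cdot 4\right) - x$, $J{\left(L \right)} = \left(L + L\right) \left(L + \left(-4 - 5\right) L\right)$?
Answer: $4323720025$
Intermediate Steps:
$J{\left(L \right)} = - 16 L^{2}$ ($J{\left(L \right)} = 2 L \left(L - 9 L\right) = 2 L \left(- 8 L\right) = - 16 L^{2}$)
$l{\left(x \right)} = x^{2} - x$ ($l{\left(x \right)} = \left(x^{2} + 0\right) - x = x^{2} - x$)
$\left(l{\left(J{\left(c{\left(-4 \right)} \right)} \right)} - 37\right)^{2} = \left(- 16 \left(-4\right)^{2} \left(-1 - 16 \left(-4\right)^{2}\right) - 37\right)^{2} = \left(\left(-16\right) 16 \left(-1 - 256\right) - 37\right)^{2} = \left(- 256 \left(-1 - 256\right) - 37\right)^{2} = \left(\left(-256\right) \left(-257\right) - 37\right)^{2} = \left(65792 - 37\right)^{2} = 65755^{2} = 4323720025$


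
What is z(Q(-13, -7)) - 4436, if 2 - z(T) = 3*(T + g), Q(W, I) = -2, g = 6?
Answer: -4446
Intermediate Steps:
z(T) = -16 - 3*T (z(T) = 2 - 3*(T + 6) = 2 - 3*(6 + T) = 2 - (18 + 3*T) = 2 + (-18 - 3*T) = -16 - 3*T)
z(Q(-13, -7)) - 4436 = (-16 - 3*(-2)) - 4436 = (-16 + 6) - 4436 = -10 - 4436 = -4446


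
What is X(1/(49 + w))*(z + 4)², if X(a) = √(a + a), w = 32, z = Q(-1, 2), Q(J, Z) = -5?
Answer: √2/9 ≈ 0.15713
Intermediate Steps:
z = -5
X(a) = √2*√a (X(a) = √(2*a) = √2*√a)
X(1/(49 + w))*(z + 4)² = (√2*√(1/(49 + 32)))*(-5 + 4)² = (√2*√(1/81))*(-1)² = (√2*√(1/81))*1 = (√2*(⅑))*1 = (√2/9)*1 = √2/9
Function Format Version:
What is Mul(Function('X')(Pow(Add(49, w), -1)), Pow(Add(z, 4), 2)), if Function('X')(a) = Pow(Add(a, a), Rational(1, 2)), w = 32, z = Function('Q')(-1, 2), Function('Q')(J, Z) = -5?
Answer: Mul(Rational(1, 9), Pow(2, Rational(1, 2))) ≈ 0.15713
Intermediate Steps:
z = -5
Function('X')(a) = Mul(Pow(2, Rational(1, 2)), Pow(a, Rational(1, 2))) (Function('X')(a) = Pow(Mul(2, a), Rational(1, 2)) = Mul(Pow(2, Rational(1, 2)), Pow(a, Rational(1, 2))))
Mul(Function('X')(Pow(Add(49, w), -1)), Pow(Add(z, 4), 2)) = Mul(Mul(Pow(2, Rational(1, 2)), Pow(Pow(Add(49, 32), -1), Rational(1, 2))), Pow(Add(-5, 4), 2)) = Mul(Mul(Pow(2, Rational(1, 2)), Pow(Pow(81, -1), Rational(1, 2))), Pow(-1, 2)) = Mul(Mul(Pow(2, Rational(1, 2)), Pow(Rational(1, 81), Rational(1, 2))), 1) = Mul(Mul(Pow(2, Rational(1, 2)), Rational(1, 9)), 1) = Mul(Mul(Rational(1, 9), Pow(2, Rational(1, 2))), 1) = Mul(Rational(1, 9), Pow(2, Rational(1, 2)))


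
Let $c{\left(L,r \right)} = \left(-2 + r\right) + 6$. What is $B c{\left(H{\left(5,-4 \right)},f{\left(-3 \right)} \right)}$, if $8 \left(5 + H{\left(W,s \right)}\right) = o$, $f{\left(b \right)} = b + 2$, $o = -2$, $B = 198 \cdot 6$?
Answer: $3564$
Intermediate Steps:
$B = 1188$
$f{\left(b \right)} = 2 + b$
$H{\left(W,s \right)} = - \frac{21}{4}$ ($H{\left(W,s \right)} = -5 + \frac{1}{8} \left(-2\right) = -5 - \frac{1}{4} = - \frac{21}{4}$)
$c{\left(L,r \right)} = 4 + r$
$B c{\left(H{\left(5,-4 \right)},f{\left(-3 \right)} \right)} = 1188 \left(4 + \left(2 - 3\right)\right) = 1188 \left(4 - 1\right) = 1188 \cdot 3 = 3564$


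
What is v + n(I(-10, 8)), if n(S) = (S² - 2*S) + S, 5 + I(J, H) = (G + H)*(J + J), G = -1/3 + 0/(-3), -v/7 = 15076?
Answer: -722738/9 ≈ -80304.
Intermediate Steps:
v = -105532 (v = -7*15076 = -105532)
G = -⅓ (G = -1*⅓ + 0*(-⅓) = -⅓ + 0 = -⅓ ≈ -0.33333)
I(J, H) = -5 + 2*J*(-⅓ + H) (I(J, H) = -5 + (-⅓ + H)*(J + J) = -5 + (-⅓ + H)*(2*J) = -5 + 2*J*(-⅓ + H))
n(S) = S² - S
v + n(I(-10, 8)) = -105532 + (-5 - ⅔*(-10) + 2*8*(-10))*(-1 + (-5 - ⅔*(-10) + 2*8*(-10))) = -105532 + (-5 + 20/3 - 160)*(-1 + (-5 + 20/3 - 160)) = -105532 - 475*(-1 - 475/3)/3 = -105532 - 475/3*(-478/3) = -105532 + 227050/9 = -722738/9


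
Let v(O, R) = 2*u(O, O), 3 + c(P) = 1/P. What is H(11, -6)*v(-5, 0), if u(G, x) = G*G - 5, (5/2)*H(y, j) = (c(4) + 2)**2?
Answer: 9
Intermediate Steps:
c(P) = -3 + 1/P
H(y, j) = 9/40 (H(y, j) = 2*((-3 + 1/4) + 2)**2/5 = 2*(-11/4 + 2)**2/5 = 2*(-3/4)**2/5 = (2/5)*(9/16) = 9/40)
u(G, x) = -5 + G**2 (u(G, x) = G**2 - 5 = -5 + G**2)
v(O, R) = -10 + 2*O**2 (v(O, R) = 2*(-5 + O**2) = -10 + 2*O**2)
H(11, -6)*v(-5, 0) = 9*(-10 + 2*(-5)**2)/40 = 9*(-10 + 2*25)/40 = 9*(-10 + 50)/40 = (9/40)*40 = 9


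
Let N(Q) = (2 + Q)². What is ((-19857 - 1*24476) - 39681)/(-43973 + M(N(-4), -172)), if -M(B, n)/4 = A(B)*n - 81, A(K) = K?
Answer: 84014/40897 ≈ 2.0543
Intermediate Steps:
M(B, n) = 324 - 4*B*n (M(B, n) = -4*(B*n - 81) = -4*(-81 + B*n) = 324 - 4*B*n)
((-19857 - 1*24476) - 39681)/(-43973 + M(N(-4), -172)) = ((-19857 - 1*24476) - 39681)/(-43973 + (324 - 4*(2 - 4)²*(-172))) = ((-19857 - 24476) - 39681)/(-43973 + (324 - 4*(-2)²*(-172))) = (-44333 - 39681)/(-43973 + (324 - 4*4*(-172))) = -84014/(-43973 + (324 + 2752)) = -84014/(-43973 + 3076) = -84014/(-40897) = -84014*(-1/40897) = 84014/40897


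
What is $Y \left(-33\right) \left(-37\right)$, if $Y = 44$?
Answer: $53724$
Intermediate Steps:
$Y \left(-33\right) \left(-37\right) = 44 \left(-33\right) \left(-37\right) = \left(-1452\right) \left(-37\right) = 53724$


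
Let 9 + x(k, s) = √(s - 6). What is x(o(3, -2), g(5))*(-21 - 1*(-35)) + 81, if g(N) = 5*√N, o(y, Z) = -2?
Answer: -45 + 14*√(-6 + 5*√5) ≈ -13.135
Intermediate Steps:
x(k, s) = -9 + √(-6 + s) (x(k, s) = -9 + √(s - 6) = -9 + √(-6 + s))
x(o(3, -2), g(5))*(-21 - 1*(-35)) + 81 = (-9 + √(-6 + 5*√5))*(-21 - 1*(-35)) + 81 = (-9 + √(-6 + 5*√5))*(-21 + 35) + 81 = (-9 + √(-6 + 5*√5))*14 + 81 = (-126 + 14*√(-6 + 5*√5)) + 81 = -45 + 14*√(-6 + 5*√5)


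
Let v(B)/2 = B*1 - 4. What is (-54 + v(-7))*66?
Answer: -5016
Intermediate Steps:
v(B) = -8 + 2*B (v(B) = 2*(B*1 - 4) = 2*(B - 4) = 2*(-4 + B) = -8 + 2*B)
(-54 + v(-7))*66 = (-54 + (-8 + 2*(-7)))*66 = (-54 + (-8 - 14))*66 = (-54 - 22)*66 = -76*66 = -5016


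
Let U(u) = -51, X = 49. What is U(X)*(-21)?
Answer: 1071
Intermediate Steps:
U(X)*(-21) = -51*(-21) = 1071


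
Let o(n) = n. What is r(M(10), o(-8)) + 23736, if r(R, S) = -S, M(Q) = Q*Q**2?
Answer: 23744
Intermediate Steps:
M(Q) = Q**3
r(M(10), o(-8)) + 23736 = -1*(-8) + 23736 = 8 + 23736 = 23744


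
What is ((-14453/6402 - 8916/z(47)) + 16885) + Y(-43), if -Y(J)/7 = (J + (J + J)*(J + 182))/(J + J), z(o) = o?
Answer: 24376354/1551 ≈ 15717.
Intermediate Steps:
Y(J) = -7*(J + 2*J*(182 + J))/(2*J) (Y(J) = -7*(J + (J + J)*(J + 182))/(J + J) = -7*(J + (2*J)*(182 + J))/(2*J) = -7*(J + 2*J*(182 + J))*1/(2*J) = -7*(J + 2*J*(182 + J))/(2*J))
((-14453/6402 - 8916/z(47)) + 16885) + Y(-43) = ((-14453/6402 - 8916/47) + 16885) + (-2555/2 - 7*(-43)) = ((-14453*1/6402 - 8916*1/47) + 16885) + (-2555/2 + 301) = ((-149/66 - 8916/47) + 16885) - 1953/2 = (-595459/3102 + 16885) - 1953/2 = 51781811/3102 - 1953/2 = 24376354/1551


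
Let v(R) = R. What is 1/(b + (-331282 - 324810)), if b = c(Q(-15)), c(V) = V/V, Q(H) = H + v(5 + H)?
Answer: -1/656091 ≈ -1.5242e-6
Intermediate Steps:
Q(H) = 5 + 2*H (Q(H) = H + (5 + H) = 5 + 2*H)
c(V) = 1
b = 1
1/(b + (-331282 - 324810)) = 1/(1 + (-331282 - 324810)) = 1/(1 - 656092) = 1/(-656091) = -1/656091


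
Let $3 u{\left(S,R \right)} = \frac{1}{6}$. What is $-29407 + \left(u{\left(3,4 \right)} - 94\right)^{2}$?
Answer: $- \frac{6668387}{324} \approx -20581.0$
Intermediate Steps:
$u{\left(S,R \right)} = \frac{1}{18}$ ($u{\left(S,R \right)} = \frac{1}{3 \cdot 6} = \frac{1}{3} \cdot \frac{1}{6} = \frac{1}{18}$)
$-29407 + \left(u{\left(3,4 \right)} - 94\right)^{2} = -29407 + \left(\frac{1}{18} - 94\right)^{2} = -29407 + \left(- \frac{1691}{18}\right)^{2} = -29407 + \frac{2859481}{324} = - \frac{6668387}{324}$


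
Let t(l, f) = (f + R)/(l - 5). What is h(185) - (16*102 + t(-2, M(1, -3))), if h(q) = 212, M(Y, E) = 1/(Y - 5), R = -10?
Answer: -39801/28 ≈ -1421.5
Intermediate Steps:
M(Y, E) = 1/(-5 + Y)
t(l, f) = (-10 + f)/(-5 + l) (t(l, f) = (f - 10)/(l - 5) = (-10 + f)/(-5 + l))
h(185) - (16*102 + t(-2, M(1, -3))) = 212 - (16*102 + (-10 + 1/(-5 + 1))/(-5 - 2)) = 212 - (1632 + (-10 + 1/(-4))/(-7)) = 212 - (1632 - (-10 - ¼)/7) = 212 - (1632 - ⅐*(-41/4)) = 212 - (1632 + 41/28) = 212 - 1*45737/28 = 212 - 45737/28 = -39801/28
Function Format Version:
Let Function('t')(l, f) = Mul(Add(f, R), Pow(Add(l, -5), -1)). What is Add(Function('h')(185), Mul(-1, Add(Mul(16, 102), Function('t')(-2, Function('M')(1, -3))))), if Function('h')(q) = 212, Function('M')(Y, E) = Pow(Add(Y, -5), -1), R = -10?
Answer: Rational(-39801, 28) ≈ -1421.5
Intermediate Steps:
Function('M')(Y, E) = Pow(Add(-5, Y), -1)
Function('t')(l, f) = Mul(Pow(Add(-5, l), -1), Add(-10, f)) (Function('t')(l, f) = Mul(Add(f, -10), Pow(Add(l, -5), -1)) = Mul(Add(-10, f), Pow(Add(-5, l), -1)) = Mul(Pow(Add(-5, l), -1), Add(-10, f)))
Add(Function('h')(185), Mul(-1, Add(Mul(16, 102), Function('t')(-2, Function('M')(1, -3))))) = Add(212, Mul(-1, Add(Mul(16, 102), Mul(Pow(Add(-5, -2), -1), Add(-10, Pow(Add(-5, 1), -1)))))) = Add(212, Mul(-1, Add(1632, Mul(Pow(-7, -1), Add(-10, Pow(-4, -1)))))) = Add(212, Mul(-1, Add(1632, Mul(Rational(-1, 7), Add(-10, Rational(-1, 4)))))) = Add(212, Mul(-1, Add(1632, Mul(Rational(-1, 7), Rational(-41, 4))))) = Add(212, Mul(-1, Add(1632, Rational(41, 28)))) = Add(212, Mul(-1, Rational(45737, 28))) = Add(212, Rational(-45737, 28)) = Rational(-39801, 28)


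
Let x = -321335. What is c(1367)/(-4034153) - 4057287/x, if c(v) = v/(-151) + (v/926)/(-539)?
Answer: 176224720780951299197/13956902872470991510 ≈ 12.626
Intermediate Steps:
c(v) = -499265*v/75366214 (c(v) = v*(-1/151) + (v*(1/926))*(-1/539) = -v/151 + (v/926)*(-1/539) = -v/151 - v/499114 = -499265*v/75366214)
c(1367)/(-4034153) - 4057287/x = -499265/75366214*1367/(-4034153) - 4057287/(-321335) = -682495255/75366214*(-1/4034153) - 4057287*(-1/321335) = 682495255/304038838306742 + 4057287/321335 = 176224720780951299197/13956902872470991510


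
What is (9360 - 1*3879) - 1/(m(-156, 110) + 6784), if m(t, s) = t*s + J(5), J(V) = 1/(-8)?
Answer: 454972337/83009 ≈ 5481.0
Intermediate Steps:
J(V) = -1/8
m(t, s) = -1/8 + s*t (m(t, s) = t*s - 1/8 = s*t - 1/8 = -1/8 + s*t)
(9360 - 1*3879) - 1/(m(-156, 110) + 6784) = (9360 - 1*3879) - 1/((-1/8 + 110*(-156)) + 6784) = (9360 - 3879) - 1/((-1/8 - 17160) + 6784) = 5481 - 1/(-137281/8 + 6784) = 5481 - 1/(-83009/8) = 5481 - 1*(-8/83009) = 5481 + 8/83009 = 454972337/83009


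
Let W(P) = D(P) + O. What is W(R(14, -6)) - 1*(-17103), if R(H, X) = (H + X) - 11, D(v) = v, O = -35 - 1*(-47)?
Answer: 17112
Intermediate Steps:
O = 12 (O = -35 + 47 = 12)
R(H, X) = -11 + H + X
W(P) = 12 + P (W(P) = P + 12 = 12 + P)
W(R(14, -6)) - 1*(-17103) = (12 + (-11 + 14 - 6)) - 1*(-17103) = (12 - 3) + 17103 = 9 + 17103 = 17112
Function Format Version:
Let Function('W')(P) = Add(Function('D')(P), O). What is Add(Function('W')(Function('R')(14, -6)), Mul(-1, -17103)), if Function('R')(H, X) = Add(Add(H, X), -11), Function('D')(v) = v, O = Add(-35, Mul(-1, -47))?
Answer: 17112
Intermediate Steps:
O = 12 (O = Add(-35, 47) = 12)
Function('R')(H, X) = Add(-11, H, X)
Function('W')(P) = Add(12, P) (Function('W')(P) = Add(P, 12) = Add(12, P))
Add(Function('W')(Function('R')(14, -6)), Mul(-1, -17103)) = Add(Add(12, Add(-11, 14, -6)), Mul(-1, -17103)) = Add(Add(12, -3), 17103) = Add(9, 17103) = 17112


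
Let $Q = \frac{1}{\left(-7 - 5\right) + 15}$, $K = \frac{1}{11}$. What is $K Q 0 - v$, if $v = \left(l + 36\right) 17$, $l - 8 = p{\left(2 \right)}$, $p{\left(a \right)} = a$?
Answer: $-782$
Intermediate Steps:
$K = \frac{1}{11} \approx 0.090909$
$Q = \frac{1}{3}$ ($Q = \frac{1}{-12 + 15} = \frac{1}{3} \approx 0.33333$)
$l = 10$ ($l = 8 + 2 = 10$)
$v = 782$ ($v = \left(10 + 36\right) 17 = 46 \cdot 17 = 782$)
$K Q 0 - v = \frac{1}{11} \cdot \frac{1}{3} \cdot 0 - 782 = \frac{1}{33} \cdot 0 - 782 = 0 - 782 = -782$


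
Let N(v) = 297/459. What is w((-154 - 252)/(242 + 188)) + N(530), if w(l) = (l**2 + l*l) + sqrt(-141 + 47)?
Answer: 1909581/785825 + I*sqrt(94) ≈ 2.43 + 9.6954*I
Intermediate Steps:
N(v) = 11/17 (N(v) = 297*(1/459) = 11/17)
w(l) = 2*l**2 + I*sqrt(94) (w(l) = (l**2 + l**2) + sqrt(-94) = 2*l**2 + I*sqrt(94))
w((-154 - 252)/(242 + 188)) + N(530) = (2*((-154 - 252)/(242 + 188))**2 + I*sqrt(94)) + 11/17 = (2*(-406/430)**2 + I*sqrt(94)) + 11/17 = (2*(-406*1/430)**2 + I*sqrt(94)) + 11/17 = (2*(-203/215)**2 + I*sqrt(94)) + 11/17 = (2*(41209/46225) + I*sqrt(94)) + 11/17 = (82418/46225 + I*sqrt(94)) + 11/17 = 1909581/785825 + I*sqrt(94)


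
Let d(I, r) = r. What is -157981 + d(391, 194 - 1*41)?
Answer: -157828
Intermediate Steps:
-157981 + d(391, 194 - 1*41) = -157981 + (194 - 1*41) = -157981 + (194 - 41) = -157981 + 153 = -157828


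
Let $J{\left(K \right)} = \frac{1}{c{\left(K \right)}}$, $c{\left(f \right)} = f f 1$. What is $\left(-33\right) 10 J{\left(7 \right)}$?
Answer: $- \frac{330}{49} \approx -6.7347$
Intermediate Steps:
$c{\left(f \right)} = f^{2}$ ($c{\left(f \right)} = f^{2} \cdot 1 = f^{2}$)
$J{\left(K \right)} = \frac{1}{K^{2}}$
$\left(-33\right) 10 J{\left(7 \right)} = \frac{\left(-33\right) 10}{49} = \left(-330\right) \frac{1}{49} = - \frac{330}{49}$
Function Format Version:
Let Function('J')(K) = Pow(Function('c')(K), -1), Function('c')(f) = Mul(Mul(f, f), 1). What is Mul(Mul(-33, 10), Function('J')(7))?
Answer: Rational(-330, 49) ≈ -6.7347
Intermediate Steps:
Function('c')(f) = Pow(f, 2) (Function('c')(f) = Mul(Pow(f, 2), 1) = Pow(f, 2))
Function('J')(K) = Pow(K, -2) (Function('J')(K) = Pow(Pow(K, 2), -1) = Pow(K, -2))
Mul(Mul(-33, 10), Function('J')(7)) = Mul(Mul(-33, 10), Pow(7, -2)) = Mul(-330, Rational(1, 49)) = Rational(-330, 49)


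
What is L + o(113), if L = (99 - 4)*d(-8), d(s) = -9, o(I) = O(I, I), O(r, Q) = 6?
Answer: -849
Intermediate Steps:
o(I) = 6
L = -855 (L = (99 - 4)*(-9) = 95*(-9) = -855)
L + o(113) = -855 + 6 = -849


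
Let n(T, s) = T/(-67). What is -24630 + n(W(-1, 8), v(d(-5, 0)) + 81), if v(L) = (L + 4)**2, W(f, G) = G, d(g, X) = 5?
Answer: -1650218/67 ≈ -24630.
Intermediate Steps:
v(L) = (4 + L)**2
n(T, s) = -T/67 (n(T, s) = T*(-1/67) = -T/67)
-24630 + n(W(-1, 8), v(d(-5, 0)) + 81) = -24630 - 1/67*8 = -24630 - 8/67 = -1650218/67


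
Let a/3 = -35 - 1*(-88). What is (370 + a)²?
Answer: 279841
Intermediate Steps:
a = 159 (a = 3*(-35 - 1*(-88)) = 3*(-35 + 88) = 3*53 = 159)
(370 + a)² = (370 + 159)² = 529² = 279841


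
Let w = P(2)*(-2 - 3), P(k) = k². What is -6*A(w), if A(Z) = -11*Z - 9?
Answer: -1266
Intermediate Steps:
w = -20 (w = 2²*(-2 - 3) = 4*(-5) = -20)
A(Z) = -9 - 11*Z
-6*A(w) = -6*(-9 - 11*(-20)) = -6*(-9 + 220) = -6*211 = -1266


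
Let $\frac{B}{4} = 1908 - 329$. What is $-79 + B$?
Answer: $6237$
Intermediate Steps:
$B = 6316$ ($B = 4 \left(1908 - 329\right) = 4 \cdot 1579 = 6316$)
$-79 + B = -79 + 6316 = 6237$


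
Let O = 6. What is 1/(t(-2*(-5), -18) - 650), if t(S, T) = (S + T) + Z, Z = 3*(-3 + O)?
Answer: -1/649 ≈ -0.0015408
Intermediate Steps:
Z = 9 (Z = 3*(-3 + 6) = 3*3 = 9)
t(S, T) = 9 + S + T (t(S, T) = (S + T) + 9 = 9 + S + T)
1/(t(-2*(-5), -18) - 650) = 1/((9 - 2*(-5) - 18) - 650) = 1/((9 + 10 - 18) - 650) = 1/(1 - 650) = 1/(-649) = -1/649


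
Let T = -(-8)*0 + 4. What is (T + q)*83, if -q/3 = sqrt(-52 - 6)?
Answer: 332 - 249*I*sqrt(58) ≈ 332.0 - 1896.3*I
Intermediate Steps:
T = 4 (T = -4*0 + 4 = 0 + 4 = 4)
q = -3*I*sqrt(58) (q = -3*sqrt(-52 - 6) = -3*I*sqrt(58) ≈ -22.847*I)
(T + q)*83 = (4 - 3*I*sqrt(58))*83 = 332 - 249*I*sqrt(58)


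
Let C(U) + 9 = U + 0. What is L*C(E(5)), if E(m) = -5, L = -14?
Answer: 196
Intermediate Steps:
C(U) = -9 + U (C(U) = -9 + (U + 0) = -9 + U)
L*C(E(5)) = -14*(-9 - 5) = -14*(-14) = 196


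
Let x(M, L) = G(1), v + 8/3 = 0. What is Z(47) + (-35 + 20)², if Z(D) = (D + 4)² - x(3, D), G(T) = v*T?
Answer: 8486/3 ≈ 2828.7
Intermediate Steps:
v = -8/3 (v = -8/3 + 0 = -8/3 ≈ -2.6667)
G(T) = -8*T/3
x(M, L) = -8/3 (x(M, L) = -8/3*1 = -8/3)
Z(D) = 8/3 + (4 + D)² (Z(D) = (D + 4)² - 1*(-8/3) = (4 + D)² + 8/3 = 8/3 + (4 + D)²)
Z(47) + (-35 + 20)² = (8/3 + (4 + 47)²) + (-35 + 20)² = (8/3 + 51²) + (-15)² = (8/3 + 2601) + 225 = 7811/3 + 225 = 8486/3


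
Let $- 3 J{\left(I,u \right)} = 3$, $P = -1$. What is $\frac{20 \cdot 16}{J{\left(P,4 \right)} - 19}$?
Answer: $-16$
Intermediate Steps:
$J{\left(I,u \right)} = -1$ ($J{\left(I,u \right)} = \left(- \frac{1}{3}\right) 3 = -1$)
$\frac{20 \cdot 16}{J{\left(P,4 \right)} - 19} = \frac{20 \cdot 16}{-1 - 19} = \frac{320}{-20} = 320 \left(- \frac{1}{20}\right) = -16$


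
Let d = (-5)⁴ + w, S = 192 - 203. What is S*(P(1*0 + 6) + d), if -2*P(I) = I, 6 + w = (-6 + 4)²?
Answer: -6820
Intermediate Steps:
w = -2 (w = -6 + (-6 + 4)² = -6 + (-2)² = -6 + 4 = -2)
P(I) = -I/2
S = -11
d = 623 (d = (-5)⁴ - 2 = 625 - 2 = 623)
S*(P(1*0 + 6) + d) = -11*(-(1*0 + 6)/2 + 623) = -11*(-(0 + 6)/2 + 623) = -11*(-½*6 + 623) = -11*(-3 + 623) = -11*620 = -6820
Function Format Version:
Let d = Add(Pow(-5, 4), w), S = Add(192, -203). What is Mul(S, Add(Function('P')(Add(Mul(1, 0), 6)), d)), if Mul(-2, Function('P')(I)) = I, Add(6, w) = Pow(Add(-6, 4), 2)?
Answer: -6820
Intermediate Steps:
w = -2 (w = Add(-6, Pow(Add(-6, 4), 2)) = Add(-6, Pow(-2, 2)) = Add(-6, 4) = -2)
Function('P')(I) = Mul(Rational(-1, 2), I)
S = -11
d = 623 (d = Add(Pow(-5, 4), -2) = Add(625, -2) = 623)
Mul(S, Add(Function('P')(Add(Mul(1, 0), 6)), d)) = Mul(-11, Add(Mul(Rational(-1, 2), Add(Mul(1, 0), 6)), 623)) = Mul(-11, Add(Mul(Rational(-1, 2), Add(0, 6)), 623)) = Mul(-11, Add(Mul(Rational(-1, 2), 6), 623)) = Mul(-11, Add(-3, 623)) = Mul(-11, 620) = -6820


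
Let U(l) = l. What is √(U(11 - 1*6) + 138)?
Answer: √143 ≈ 11.958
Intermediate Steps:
√(U(11 - 1*6) + 138) = √((11 - 1*6) + 138) = √((11 - 6) + 138) = √(5 + 138) = √143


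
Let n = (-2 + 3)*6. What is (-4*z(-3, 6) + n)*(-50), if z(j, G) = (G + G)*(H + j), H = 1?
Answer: -5100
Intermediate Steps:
z(j, G) = 2*G*(1 + j) (z(j, G) = (G + G)*(1 + j) = (2*G)*(1 + j) = 2*G*(1 + j))
n = 6 (n = 1*6 = 6)
(-4*z(-3, 6) + n)*(-50) = (-8*6*(1 - 3) + 6)*(-50) = (-8*6*(-2) + 6)*(-50) = (-4*(-24) + 6)*(-50) = (96 + 6)*(-50) = 102*(-50) = -5100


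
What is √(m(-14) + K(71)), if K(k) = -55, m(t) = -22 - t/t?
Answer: I*√78 ≈ 8.8318*I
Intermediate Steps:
m(t) = -23 (m(t) = -22 - 1*1 = -22 - 1 = -23)
√(m(-14) + K(71)) = √(-23 - 55) = √(-78) = I*√78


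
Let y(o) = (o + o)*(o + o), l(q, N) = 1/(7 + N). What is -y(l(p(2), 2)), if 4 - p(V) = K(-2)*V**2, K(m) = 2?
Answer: -4/81 ≈ -0.049383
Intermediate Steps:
p(V) = 4 - 2*V**2
y(o) = 4*o**2 (y(o) = (2*o)*(2*o) = 4*o**2)
-y(l(p(2), 2)) = -4*(1/(7 + 2))**2 = -4*(1/9)**2 = -4/81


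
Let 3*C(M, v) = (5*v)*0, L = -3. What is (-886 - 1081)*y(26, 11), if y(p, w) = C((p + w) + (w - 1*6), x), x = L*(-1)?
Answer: 0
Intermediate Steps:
x = 3 (x = -3*(-1) = 3)
C(M, v) = 0 (C(M, v) = ((5*v)*0)/3 = (⅓)*0 = 0)
y(p, w) = 0
(-886 - 1081)*y(26, 11) = (-886 - 1081)*0 = -1967*0 = 0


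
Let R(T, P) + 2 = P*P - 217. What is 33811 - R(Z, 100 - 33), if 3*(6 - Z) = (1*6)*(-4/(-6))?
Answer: 29541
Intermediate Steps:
Z = 14/3 (Z = 6 - 1*6*(-4/(-6))/3 = 6 - 2*(-4*(-⅙)) = 6 - 2*2/3 = 6 - ⅓*4 = 6 - 4/3 = 14/3 ≈ 4.6667)
R(T, P) = -219 + P² (R(T, P) = -2 + (P*P - 217) = -2 + (P² - 217) = -2 + (-217 + P²) = -219 + P²)
33811 - R(Z, 100 - 33) = 33811 - (-219 + (100 - 33)²) = 33811 - (-219 + 67²) = 33811 - (-219 + 4489) = 33811 - 1*4270 = 33811 - 4270 = 29541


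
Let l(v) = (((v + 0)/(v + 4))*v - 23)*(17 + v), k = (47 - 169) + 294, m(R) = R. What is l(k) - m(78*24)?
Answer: 281052/11 ≈ 25550.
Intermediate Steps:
k = 172 (k = -122 + 294 = 172)
l(v) = (-23 + v²/(4 + v))*(17 + v) (l(v) = ((v/(4 + v))*v - 23)*(17 + v) = (v²/(4 + v) - 23)*(17 + v) = (-23 + v²/(4 + v))*(17 + v))
l(k) - m(78*24) = (-1564 + 172³ - 483*172 - 6*172²)/(4 + 172) - 78*24 = (-1564 + 5088448 - 83076 - 6*29584)/176 - 1*1872 = (-1564 + 5088448 - 83076 - 177504)/176 - 1872 = (1/176)*4826304 - 1872 = 301644/11 - 1872 = 281052/11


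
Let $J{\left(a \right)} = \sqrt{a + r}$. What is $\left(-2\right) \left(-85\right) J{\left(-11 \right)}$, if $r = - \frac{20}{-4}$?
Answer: $170 i \sqrt{6} \approx 416.41 i$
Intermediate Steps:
$r = 5$ ($r = \left(-20\right) \left(- \frac{1}{4}\right) = 5$)
$J{\left(a \right)} = \sqrt{5 + a}$ ($J{\left(a \right)} = \sqrt{a + 5} = \sqrt{5 + a}$)
$\left(-2\right) \left(-85\right) J{\left(-11 \right)} = \left(-2\right) \left(-85\right) \sqrt{5 - 11} = 170 \sqrt{-6} = 170 i \sqrt{6}$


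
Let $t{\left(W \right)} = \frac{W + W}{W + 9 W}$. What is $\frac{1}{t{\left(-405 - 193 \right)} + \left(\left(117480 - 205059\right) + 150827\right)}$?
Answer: $\frac{5}{316241} \approx 1.5811 \cdot 10^{-5}$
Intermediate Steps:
$t{\left(W \right)} = \frac{1}{5}$ ($t{\left(W \right)} = \frac{2 W}{10 W} = 2 W \frac{1}{10 W} = \frac{1}{5}$)
$\frac{1}{t{\left(-405 - 193 \right)} + \left(\left(117480 - 205059\right) + 150827\right)} = \frac{1}{\frac{1}{5} + \left(\left(117480 - 205059\right) + 150827\right)} = \frac{1}{\frac{1}{5} + \left(-87579 + 150827\right)} = \frac{1}{\frac{1}{5} + 63248} = \frac{1}{\frac{316241}{5}} = \frac{5}{316241}$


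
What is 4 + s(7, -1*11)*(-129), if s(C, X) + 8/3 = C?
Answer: -555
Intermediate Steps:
s(C, X) = -8/3 + C
4 + s(7, -1*11)*(-129) = 4 + (-8/3 + 7)*(-129) = 4 + (13/3)*(-129) = 4 - 559 = -555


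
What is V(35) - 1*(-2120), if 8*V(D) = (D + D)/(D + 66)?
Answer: 856515/404 ≈ 2120.1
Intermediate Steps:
V(D) = D/(4*(66 + D)) (V(D) = ((D + D)/(D + 66))/8 = ((2*D)/(66 + D))/8 = (2*D/(66 + D))/8 = D/(4*(66 + D)))
V(35) - 1*(-2120) = (1/4)*35/(66 + 35) - 1*(-2120) = (1/4)*35/101 + 2120 = (1/4)*35*(1/101) + 2120 = 35/404 + 2120 = 856515/404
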